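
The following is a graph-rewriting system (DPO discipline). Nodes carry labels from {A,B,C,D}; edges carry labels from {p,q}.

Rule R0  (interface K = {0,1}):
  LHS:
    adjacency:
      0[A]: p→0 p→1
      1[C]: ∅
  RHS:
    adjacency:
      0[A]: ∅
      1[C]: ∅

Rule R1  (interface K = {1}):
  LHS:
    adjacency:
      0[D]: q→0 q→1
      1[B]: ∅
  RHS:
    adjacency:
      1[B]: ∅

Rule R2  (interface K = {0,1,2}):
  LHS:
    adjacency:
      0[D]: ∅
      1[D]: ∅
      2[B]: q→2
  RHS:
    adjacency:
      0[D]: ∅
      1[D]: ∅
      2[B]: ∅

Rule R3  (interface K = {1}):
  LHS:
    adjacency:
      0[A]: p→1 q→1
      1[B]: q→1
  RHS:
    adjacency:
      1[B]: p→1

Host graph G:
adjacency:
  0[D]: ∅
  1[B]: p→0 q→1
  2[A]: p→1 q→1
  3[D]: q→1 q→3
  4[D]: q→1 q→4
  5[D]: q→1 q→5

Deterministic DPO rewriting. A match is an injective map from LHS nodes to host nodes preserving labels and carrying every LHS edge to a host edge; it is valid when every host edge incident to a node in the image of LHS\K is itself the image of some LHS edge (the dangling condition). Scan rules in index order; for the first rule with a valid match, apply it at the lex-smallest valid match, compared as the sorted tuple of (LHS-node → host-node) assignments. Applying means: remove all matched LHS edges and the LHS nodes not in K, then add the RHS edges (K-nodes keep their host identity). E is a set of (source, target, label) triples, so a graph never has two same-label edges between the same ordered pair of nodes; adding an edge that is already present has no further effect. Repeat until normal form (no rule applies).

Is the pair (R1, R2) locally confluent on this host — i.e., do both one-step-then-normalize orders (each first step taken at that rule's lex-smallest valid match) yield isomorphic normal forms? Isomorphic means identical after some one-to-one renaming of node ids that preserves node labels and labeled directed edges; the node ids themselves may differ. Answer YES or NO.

Answer: NO

Steps:
branch R1-first: apply at {0↦3, 1↦1} → |E|=8, then 3 more step(s) → NF |V|=2 |E|=2 V={0:D, 1:B} E=1-p->0 1-p->1
branch R2-first: apply at {0↦0, 1↦3, 2↦1} → |E|=9, then 3 more step(s) → NF |V|=3 |E|=3 V={0:D, 1:B, 2:A} E=1-p->0 2-p->1 2-q->1
graphs not isomorphic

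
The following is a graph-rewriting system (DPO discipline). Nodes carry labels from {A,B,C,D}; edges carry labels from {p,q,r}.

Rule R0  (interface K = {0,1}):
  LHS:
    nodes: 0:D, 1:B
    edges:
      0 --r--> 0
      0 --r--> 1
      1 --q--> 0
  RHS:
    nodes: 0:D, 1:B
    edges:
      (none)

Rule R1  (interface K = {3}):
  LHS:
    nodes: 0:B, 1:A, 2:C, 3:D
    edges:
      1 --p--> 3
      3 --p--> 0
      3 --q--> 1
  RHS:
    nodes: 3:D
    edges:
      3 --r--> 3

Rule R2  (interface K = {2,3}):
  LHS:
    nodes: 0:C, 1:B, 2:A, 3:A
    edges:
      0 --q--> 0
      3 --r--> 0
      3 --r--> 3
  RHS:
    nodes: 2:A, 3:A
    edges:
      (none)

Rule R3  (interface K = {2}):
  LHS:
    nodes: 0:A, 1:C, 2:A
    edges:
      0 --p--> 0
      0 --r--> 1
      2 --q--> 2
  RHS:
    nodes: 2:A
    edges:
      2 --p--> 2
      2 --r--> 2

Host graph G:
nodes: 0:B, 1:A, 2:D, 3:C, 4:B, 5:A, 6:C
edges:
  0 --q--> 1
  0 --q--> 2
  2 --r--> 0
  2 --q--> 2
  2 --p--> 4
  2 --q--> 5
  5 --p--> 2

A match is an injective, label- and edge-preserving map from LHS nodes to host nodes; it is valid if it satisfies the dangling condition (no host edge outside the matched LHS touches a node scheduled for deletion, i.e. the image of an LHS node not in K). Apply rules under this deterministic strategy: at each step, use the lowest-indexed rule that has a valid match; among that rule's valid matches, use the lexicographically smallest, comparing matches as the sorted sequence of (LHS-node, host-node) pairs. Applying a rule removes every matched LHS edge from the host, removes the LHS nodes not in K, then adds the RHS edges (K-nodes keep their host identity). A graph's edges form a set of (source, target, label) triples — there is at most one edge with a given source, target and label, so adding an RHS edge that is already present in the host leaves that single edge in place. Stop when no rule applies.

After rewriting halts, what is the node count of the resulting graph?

Answer: 4

Derivation:
start.  V:7 E:7  edges: 0-q->1 0-q->2 2-r->0 2-q->2 2-p->4 2-q->5 5-p->2
1. fire R1 via {0↦4, 1↦5, 2↦3, 3↦2}  →  V:4 E:5  edges: 0-q->1 0-q->2 2-r->0 2-q->2 2-r->2
2. fire R0 via {0↦2, 1↦0}  →  V:4 E:2  edges: 0-q->1 2-q->2
halt: no rule applies after step 2
NF nodes: {0:B, 1:A, 2:D, 6:C}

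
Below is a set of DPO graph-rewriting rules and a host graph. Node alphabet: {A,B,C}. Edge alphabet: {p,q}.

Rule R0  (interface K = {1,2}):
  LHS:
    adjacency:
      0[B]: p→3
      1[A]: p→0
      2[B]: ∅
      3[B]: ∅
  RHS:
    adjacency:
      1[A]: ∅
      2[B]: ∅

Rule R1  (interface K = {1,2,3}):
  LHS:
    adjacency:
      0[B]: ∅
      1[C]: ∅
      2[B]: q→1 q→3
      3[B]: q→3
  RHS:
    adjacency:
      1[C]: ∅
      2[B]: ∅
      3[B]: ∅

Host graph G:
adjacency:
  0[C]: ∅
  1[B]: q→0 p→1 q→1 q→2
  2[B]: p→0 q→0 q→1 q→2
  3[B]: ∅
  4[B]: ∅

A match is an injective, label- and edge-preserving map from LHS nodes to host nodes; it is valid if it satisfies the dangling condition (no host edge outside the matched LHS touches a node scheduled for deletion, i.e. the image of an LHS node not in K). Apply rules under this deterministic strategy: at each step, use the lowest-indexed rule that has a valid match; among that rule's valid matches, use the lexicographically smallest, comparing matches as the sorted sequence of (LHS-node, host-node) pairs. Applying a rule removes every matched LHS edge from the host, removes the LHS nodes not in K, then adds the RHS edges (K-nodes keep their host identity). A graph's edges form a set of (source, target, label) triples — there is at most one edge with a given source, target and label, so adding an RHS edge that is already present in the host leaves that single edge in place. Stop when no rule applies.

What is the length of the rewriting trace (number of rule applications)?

Answer: 2

Derivation:
initial: |V|=5 |E|=8  E = 1-q->0 1-p->1 1-q->1 1-q->2 2-p->0 2-q->0 2-q->1 2-q->2
step 1: apply R1 at {0↦3, 1↦0, 2↦1, 3↦2}  → |V|=4 |E|=5  E = 1-p->1 1-q->1 2-p->0 2-q->0 2-q->1
step 2: apply R1 at {0↦4, 1↦0, 2↦2, 3↦1}  → |V|=3 |E|=2  E = 1-p->1 2-p->0
final graph: no rule applies after step 2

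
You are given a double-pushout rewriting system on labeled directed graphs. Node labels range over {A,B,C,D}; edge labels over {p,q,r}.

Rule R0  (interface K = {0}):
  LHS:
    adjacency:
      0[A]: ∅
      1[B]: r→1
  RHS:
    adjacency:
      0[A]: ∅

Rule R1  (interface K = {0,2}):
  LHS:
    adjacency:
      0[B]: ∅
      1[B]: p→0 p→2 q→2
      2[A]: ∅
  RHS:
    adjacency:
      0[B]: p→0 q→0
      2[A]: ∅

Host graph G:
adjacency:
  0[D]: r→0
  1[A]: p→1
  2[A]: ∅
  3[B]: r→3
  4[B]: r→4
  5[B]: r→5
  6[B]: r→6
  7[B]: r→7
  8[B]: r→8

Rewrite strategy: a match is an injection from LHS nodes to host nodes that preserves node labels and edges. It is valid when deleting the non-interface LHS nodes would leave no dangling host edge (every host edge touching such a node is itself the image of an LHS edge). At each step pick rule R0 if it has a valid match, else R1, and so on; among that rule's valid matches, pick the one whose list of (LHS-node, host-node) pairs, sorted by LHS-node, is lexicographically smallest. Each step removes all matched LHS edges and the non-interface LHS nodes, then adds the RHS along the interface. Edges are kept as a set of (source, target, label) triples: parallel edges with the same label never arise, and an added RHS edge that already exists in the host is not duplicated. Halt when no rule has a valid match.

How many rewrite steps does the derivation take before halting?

Answer: 6

Derivation:
initial: |V|=9 |E|=8  E = 0-r->0 1-p->1 3-r->3 4-r->4 5-r->5 6-r->6 7-r->7 8-r->8
step 1: apply R0 at {0↦1, 1↦3}  → |V|=8 |E|=7  E = 0-r->0 1-p->1 4-r->4 5-r->5 6-r->6 7-r->7 8-r->8
step 2: apply R0 at {0↦1, 1↦4}  → |V|=7 |E|=6  E = 0-r->0 1-p->1 5-r->5 6-r->6 7-r->7 8-r->8
step 3: apply R0 at {0↦1, 1↦5}  → |V|=6 |E|=5  E = 0-r->0 1-p->1 6-r->6 7-r->7 8-r->8
step 4: apply R0 at {0↦1, 1↦6}  → |V|=5 |E|=4  E = 0-r->0 1-p->1 7-r->7 8-r->8
step 5: apply R0 at {0↦1, 1↦7}  → |V|=4 |E|=3  E = 0-r->0 1-p->1 8-r->8
step 6: apply R0 at {0↦1, 1↦8}  → |V|=3 |E|=2  E = 0-r->0 1-p->1
final graph: no rule applies after step 6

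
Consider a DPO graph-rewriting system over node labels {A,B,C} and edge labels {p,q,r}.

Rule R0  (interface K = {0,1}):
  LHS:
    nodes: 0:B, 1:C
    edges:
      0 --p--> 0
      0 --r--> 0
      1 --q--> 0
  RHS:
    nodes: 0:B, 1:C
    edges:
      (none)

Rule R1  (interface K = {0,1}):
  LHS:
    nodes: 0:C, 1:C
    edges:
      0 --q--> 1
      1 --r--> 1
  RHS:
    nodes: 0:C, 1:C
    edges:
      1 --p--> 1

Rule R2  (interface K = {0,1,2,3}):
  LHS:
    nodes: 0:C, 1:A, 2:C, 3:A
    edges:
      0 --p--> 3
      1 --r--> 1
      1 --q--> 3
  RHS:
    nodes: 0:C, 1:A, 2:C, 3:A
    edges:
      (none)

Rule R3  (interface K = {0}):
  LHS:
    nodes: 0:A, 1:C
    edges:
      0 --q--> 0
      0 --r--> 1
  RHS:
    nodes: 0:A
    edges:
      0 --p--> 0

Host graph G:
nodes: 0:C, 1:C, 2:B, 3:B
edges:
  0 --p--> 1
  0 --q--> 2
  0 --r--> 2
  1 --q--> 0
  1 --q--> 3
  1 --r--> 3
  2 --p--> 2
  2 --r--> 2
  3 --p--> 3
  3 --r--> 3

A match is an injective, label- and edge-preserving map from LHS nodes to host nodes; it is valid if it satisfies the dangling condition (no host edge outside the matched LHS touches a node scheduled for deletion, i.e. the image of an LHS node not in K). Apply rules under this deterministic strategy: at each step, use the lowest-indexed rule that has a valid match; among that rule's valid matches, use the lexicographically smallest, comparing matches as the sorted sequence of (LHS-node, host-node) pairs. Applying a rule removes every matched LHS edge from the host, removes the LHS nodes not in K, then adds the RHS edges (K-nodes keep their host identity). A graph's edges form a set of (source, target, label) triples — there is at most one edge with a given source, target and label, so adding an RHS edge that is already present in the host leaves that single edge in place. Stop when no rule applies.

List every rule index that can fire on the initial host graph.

Answer: [R0]

Steps:
R0: 2 valid matches — {0↦2, 1↦0}, {0↦3, 1↦1}
R1: no valid match — LHS pattern not found
R2: no valid match — LHS pattern not found
R3: no valid match — LHS pattern not found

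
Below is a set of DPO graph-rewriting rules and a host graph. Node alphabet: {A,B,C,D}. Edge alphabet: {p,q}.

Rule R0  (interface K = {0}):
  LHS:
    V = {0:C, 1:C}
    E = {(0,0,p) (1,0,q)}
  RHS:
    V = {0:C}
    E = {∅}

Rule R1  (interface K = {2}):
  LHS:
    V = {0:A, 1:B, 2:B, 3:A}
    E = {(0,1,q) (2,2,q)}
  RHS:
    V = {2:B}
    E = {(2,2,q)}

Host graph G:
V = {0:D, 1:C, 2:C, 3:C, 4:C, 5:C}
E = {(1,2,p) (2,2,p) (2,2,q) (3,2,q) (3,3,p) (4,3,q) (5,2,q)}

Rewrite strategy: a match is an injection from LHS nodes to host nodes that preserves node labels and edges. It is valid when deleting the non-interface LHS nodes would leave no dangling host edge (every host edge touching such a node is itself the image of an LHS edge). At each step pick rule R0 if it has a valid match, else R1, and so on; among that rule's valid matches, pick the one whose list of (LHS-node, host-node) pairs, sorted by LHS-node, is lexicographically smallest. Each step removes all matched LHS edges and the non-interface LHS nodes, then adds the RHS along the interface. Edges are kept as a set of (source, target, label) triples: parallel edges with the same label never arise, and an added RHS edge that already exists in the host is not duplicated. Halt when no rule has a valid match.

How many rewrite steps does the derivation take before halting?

Answer: 2

Derivation:
initial: |V|=6 |E|=7  E = 1-p->2 2-p->2 2-q->2 3-q->2 3-p->3 4-q->3 5-q->2
step 1: apply R0 at {0↦2, 1↦5}  → |V|=5 |E|=5  E = 1-p->2 2-q->2 3-q->2 3-p->3 4-q->3
step 2: apply R0 at {0↦3, 1↦4}  → |V|=4 |E|=3  E = 1-p->2 2-q->2 3-q->2
final graph: no rule applies after step 2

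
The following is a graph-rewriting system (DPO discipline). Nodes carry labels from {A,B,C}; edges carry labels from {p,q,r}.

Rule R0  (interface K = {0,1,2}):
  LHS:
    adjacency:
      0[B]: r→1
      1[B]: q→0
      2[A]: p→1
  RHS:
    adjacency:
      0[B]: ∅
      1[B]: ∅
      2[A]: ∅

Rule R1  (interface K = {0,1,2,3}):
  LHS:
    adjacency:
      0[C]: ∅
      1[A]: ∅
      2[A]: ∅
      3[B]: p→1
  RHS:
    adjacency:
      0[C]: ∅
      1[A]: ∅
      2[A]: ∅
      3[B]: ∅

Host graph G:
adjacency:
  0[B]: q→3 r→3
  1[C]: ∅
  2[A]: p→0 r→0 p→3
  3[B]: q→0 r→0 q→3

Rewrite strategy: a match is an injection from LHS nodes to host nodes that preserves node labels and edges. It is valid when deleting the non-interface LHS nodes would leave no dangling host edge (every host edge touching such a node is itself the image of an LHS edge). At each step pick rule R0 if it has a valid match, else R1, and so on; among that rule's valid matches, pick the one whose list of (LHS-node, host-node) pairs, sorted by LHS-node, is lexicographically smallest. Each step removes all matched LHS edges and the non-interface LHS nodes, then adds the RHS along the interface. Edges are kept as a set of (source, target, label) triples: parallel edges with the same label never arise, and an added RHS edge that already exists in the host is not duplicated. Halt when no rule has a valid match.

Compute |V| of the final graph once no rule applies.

start.  V:4 E:8  edges: 0-q->3 0-r->3 2-p->0 2-r->0 2-p->3 3-q->0 3-r->0 3-q->3
1. fire R0 via {0↦0, 1↦3, 2↦2}  →  V:4 E:5  edges: 0-q->3 2-p->0 2-r->0 3-r->0 3-q->3
2. fire R0 via {0↦3, 1↦0, 2↦2}  →  V:4 E:2  edges: 2-r->0 3-q->3
normal form: no rule applies after step 2
NF nodes: {0:B, 1:C, 2:A, 3:B}

Answer: 4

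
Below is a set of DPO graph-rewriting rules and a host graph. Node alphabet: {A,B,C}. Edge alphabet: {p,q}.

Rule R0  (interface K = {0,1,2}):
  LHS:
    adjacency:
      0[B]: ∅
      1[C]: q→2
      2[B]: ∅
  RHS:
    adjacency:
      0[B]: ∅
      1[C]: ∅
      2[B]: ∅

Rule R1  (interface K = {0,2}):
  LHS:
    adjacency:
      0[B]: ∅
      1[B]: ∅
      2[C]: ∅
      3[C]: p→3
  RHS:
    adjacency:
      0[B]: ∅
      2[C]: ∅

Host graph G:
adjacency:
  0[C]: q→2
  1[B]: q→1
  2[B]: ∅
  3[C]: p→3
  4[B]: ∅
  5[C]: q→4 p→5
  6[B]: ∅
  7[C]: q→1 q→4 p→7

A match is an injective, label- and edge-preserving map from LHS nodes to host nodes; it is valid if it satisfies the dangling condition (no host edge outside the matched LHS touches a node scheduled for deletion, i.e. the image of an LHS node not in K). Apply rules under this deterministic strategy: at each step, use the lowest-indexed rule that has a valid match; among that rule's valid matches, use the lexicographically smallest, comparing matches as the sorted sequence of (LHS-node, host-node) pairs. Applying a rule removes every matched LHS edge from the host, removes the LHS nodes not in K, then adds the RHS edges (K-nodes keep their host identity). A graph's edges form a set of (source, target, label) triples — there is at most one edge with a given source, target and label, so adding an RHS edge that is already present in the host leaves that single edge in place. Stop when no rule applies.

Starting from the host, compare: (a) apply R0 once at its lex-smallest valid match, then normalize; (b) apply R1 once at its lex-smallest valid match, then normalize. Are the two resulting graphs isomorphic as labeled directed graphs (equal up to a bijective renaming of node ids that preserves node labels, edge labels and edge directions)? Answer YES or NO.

Answer: YES

Rewrite trace:
branch R0-first: apply at {0↦1, 1↦0, 2↦2} → |E|=7, then 6 more step(s) → NF |V|=2 |E|=1 V={0:C, 1:B} E=1-q->1
branch R1-first: apply at {0↦1, 1↦6, 2↦0, 3↦3} → |E|=7, then 6 more step(s) → NF |V|=2 |E|=1 V={0:C, 1:B} E=1-q->1
graphs isomorphic (equal up to label-preserving node renaming)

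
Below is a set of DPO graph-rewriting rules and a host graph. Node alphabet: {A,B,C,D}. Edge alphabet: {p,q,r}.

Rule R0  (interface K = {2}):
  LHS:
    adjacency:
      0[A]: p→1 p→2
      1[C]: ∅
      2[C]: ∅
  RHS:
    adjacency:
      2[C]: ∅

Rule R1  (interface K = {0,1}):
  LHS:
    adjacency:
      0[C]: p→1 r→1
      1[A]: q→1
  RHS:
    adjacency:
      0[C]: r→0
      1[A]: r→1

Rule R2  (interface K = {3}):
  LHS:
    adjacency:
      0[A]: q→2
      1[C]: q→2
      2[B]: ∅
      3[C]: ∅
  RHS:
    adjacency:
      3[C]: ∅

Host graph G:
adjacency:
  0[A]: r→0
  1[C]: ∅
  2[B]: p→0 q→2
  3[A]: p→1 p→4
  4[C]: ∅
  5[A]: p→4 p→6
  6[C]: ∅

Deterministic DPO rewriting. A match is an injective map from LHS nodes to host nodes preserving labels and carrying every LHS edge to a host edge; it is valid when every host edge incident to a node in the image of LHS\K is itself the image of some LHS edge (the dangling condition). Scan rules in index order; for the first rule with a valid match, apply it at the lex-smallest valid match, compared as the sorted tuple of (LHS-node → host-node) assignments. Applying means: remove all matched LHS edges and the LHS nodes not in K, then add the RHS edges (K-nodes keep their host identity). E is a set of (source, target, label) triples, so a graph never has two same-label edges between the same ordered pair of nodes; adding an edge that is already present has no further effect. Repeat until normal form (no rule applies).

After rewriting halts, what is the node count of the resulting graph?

initial: |V|=7 |E|=7  E = 0-r->0 2-p->0 2-q->2 3-p->1 3-p->4 5-p->4 5-p->6
step 1: apply R0 at {0↦3, 1↦1, 2↦4}  → |V|=5 |E|=5  E = 0-r->0 2-p->0 2-q->2 5-p->4 5-p->6
step 2: apply R0 at {0↦5, 1↦4, 2↦6}  → |V|=3 |E|=3  E = 0-r->0 2-p->0 2-q->2
final graph: no rule applies after step 2
NF nodes: {0:A, 2:B, 6:C}

Answer: 3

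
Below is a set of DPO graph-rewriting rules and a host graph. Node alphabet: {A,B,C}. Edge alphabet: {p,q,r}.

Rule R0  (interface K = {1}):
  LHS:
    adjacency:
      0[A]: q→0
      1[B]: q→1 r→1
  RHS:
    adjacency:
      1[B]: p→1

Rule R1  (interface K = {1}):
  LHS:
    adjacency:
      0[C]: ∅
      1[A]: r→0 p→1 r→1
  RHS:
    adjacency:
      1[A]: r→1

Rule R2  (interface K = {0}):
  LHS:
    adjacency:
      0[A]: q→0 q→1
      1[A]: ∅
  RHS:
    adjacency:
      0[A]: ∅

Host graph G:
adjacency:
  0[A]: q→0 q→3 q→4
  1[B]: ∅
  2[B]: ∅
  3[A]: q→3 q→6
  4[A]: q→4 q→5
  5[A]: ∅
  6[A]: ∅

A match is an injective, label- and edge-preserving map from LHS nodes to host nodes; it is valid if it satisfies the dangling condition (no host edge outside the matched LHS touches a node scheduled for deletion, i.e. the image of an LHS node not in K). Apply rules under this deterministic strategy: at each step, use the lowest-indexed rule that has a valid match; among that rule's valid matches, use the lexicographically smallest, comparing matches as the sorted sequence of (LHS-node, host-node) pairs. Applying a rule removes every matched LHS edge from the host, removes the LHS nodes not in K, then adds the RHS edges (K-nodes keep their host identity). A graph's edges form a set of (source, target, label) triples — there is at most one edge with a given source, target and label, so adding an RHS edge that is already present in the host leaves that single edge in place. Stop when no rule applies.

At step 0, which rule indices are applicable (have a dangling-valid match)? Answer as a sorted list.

Answer: [R2]

Rewrite trace:
R0: no valid match — LHS pattern not found
R1: no valid match — LHS pattern not found
R2: 2 valid matches — {0↦3, 1↦6}, {0↦4, 1↦5}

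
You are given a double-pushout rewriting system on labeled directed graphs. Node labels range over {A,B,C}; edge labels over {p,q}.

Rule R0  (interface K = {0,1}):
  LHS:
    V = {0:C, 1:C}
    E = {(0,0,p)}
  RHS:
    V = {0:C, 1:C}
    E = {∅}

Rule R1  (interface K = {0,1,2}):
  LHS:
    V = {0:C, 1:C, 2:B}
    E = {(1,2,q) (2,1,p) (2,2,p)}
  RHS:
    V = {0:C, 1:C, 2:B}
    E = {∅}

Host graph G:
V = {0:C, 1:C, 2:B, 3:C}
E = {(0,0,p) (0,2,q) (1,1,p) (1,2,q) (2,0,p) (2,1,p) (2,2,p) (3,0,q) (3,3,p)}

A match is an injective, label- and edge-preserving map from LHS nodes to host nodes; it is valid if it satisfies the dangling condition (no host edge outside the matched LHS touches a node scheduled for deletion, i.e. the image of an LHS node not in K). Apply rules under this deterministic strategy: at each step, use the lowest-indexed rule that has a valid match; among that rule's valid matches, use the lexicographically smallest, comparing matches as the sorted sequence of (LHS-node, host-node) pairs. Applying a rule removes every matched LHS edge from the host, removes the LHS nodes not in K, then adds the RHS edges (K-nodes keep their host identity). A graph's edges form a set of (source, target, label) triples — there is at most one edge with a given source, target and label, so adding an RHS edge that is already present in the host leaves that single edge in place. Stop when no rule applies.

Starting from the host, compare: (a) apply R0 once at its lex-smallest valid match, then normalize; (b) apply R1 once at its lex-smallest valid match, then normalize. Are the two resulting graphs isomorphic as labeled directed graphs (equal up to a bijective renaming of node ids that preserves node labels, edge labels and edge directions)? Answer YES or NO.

Answer: YES

Derivation:
branch R0-first: apply at {0↦0, 1↦1} → |E|=8, then 3 more step(s) → NF |V|=4 |E|=3 V={0:C, 1:C, 2:B, 3:C} E=0-q->2 2-p->0 3-q->0
branch R1-first: apply at {0↦0, 1↦1, 2↦2} → |E|=6, then 3 more step(s) → NF |V|=4 |E|=3 V={0:C, 1:C, 2:B, 3:C} E=0-q->2 2-p->0 3-q->0
graphs isomorphic (equal up to label-preserving node renaming)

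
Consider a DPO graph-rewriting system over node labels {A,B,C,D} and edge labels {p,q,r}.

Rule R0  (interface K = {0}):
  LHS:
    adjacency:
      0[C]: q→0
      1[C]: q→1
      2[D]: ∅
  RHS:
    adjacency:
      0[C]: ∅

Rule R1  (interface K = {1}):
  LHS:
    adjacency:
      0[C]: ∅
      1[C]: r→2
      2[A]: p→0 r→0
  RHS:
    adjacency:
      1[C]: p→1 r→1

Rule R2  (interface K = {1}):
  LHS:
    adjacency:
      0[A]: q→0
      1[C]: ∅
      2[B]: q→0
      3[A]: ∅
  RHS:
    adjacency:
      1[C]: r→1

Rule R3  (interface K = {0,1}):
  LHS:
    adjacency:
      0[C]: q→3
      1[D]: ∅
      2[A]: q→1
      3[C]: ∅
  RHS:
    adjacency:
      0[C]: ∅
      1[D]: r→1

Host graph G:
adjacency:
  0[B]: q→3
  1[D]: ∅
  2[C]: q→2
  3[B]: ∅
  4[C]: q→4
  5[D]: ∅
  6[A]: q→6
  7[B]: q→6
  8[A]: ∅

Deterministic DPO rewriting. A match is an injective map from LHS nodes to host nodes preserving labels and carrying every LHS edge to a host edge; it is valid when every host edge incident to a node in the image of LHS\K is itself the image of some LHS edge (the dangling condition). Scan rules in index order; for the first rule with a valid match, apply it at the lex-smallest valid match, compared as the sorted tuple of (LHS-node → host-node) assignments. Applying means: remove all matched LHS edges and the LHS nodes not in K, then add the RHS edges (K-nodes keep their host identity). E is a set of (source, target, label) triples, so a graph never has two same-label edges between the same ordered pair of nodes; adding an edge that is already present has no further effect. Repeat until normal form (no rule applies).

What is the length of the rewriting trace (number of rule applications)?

initial: |V|=9 |E|=5  E = 0-q->3 2-q->2 4-q->4 6-q->6 7-q->6
step 1: apply R0 at {0↦2, 1↦4, 2↦1}  → |V|=7 |E|=3  E = 0-q->3 6-q->6 7-q->6
step 2: apply R2 at {0↦6, 1↦2, 2↦7, 3↦8}  → |V|=4 |E|=2  E = 0-q->3 2-r->2
final graph: no rule applies after step 2

Answer: 2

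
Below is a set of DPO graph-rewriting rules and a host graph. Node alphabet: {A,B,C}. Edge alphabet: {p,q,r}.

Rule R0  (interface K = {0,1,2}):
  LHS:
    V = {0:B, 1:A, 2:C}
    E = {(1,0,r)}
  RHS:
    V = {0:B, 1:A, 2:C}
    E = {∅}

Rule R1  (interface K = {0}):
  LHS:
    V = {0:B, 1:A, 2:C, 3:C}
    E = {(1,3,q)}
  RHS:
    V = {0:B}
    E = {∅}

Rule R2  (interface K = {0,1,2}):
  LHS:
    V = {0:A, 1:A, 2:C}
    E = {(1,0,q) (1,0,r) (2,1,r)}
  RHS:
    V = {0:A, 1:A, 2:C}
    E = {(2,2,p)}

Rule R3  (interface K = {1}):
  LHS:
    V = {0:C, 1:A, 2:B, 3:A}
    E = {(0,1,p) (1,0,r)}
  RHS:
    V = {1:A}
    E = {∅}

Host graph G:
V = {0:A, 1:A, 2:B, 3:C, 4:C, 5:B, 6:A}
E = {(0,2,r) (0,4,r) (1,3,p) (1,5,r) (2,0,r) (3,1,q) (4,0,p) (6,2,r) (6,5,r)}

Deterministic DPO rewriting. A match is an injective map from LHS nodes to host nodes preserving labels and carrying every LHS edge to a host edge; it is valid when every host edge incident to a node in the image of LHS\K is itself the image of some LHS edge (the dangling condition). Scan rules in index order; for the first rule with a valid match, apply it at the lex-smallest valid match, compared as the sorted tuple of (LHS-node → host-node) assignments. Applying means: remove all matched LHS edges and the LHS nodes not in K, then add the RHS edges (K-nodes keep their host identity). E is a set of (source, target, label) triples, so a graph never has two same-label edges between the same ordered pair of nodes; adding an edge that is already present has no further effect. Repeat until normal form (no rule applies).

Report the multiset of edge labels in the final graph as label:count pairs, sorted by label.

initial: |V|=7 |E|=9  E = 0-r->2 0-r->4 1-p->3 1-r->5 2-r->0 3-q->1 4-p->0 6-r->2 6-r->5
step 1: apply R0 at {0↦2, 1↦0, 2↦3}  → |V|=7 |E|=8  E = 0-r->4 1-p->3 1-r->5 2-r->0 3-q->1 4-p->0 6-r->2 6-r->5
step 2: apply R0 at {0↦2, 1↦6, 2↦3}  → |V|=7 |E|=7  E = 0-r->4 1-p->3 1-r->5 2-r->0 3-q->1 4-p->0 6-r->5
step 3: apply R0 at {0↦5, 1↦1, 2↦3}  → |V|=7 |E|=6  E = 0-r->4 1-p->3 2-r->0 3-q->1 4-p->0 6-r->5
step 4: apply R0 at {0↦5, 1↦6, 2↦3}  → |V|=7 |E|=5  E = 0-r->4 1-p->3 2-r->0 3-q->1 4-p->0
step 5: apply R3 at {0↦4, 1↦0, 2↦5, 3↦6}  → |V|=4 |E|=3  E = 1-p->3 2-r->0 3-q->1
final graph: no rule applies after step 5
NF edges: [(1, 3, 'p'), (2, 0, 'r'), (3, 1, 'q')]

Answer: p:1 q:1 r:1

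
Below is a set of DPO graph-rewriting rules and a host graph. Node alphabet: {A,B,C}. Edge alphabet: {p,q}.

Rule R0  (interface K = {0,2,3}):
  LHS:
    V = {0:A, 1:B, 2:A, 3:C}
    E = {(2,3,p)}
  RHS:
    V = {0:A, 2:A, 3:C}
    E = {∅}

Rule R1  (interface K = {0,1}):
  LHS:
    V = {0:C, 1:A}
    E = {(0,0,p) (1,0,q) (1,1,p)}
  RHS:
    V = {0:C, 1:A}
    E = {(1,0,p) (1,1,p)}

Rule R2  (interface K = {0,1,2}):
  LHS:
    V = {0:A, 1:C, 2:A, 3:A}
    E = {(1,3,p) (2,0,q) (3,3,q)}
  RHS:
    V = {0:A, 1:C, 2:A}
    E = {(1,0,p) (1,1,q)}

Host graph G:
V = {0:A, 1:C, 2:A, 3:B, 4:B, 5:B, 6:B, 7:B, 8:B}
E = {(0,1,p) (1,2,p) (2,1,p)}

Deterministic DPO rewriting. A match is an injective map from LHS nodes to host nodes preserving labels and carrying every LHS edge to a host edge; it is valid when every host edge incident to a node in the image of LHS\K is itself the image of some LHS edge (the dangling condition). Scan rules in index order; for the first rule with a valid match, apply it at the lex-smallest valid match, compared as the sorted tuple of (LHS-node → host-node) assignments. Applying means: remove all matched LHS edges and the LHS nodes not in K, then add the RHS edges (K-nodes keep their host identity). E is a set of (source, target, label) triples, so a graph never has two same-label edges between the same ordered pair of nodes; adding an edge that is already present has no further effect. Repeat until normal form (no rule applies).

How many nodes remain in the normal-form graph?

start.  V:9 E:3  edges: 0-p->1 1-p->2 2-p->1
1. fire R0 via {0↦0, 1↦3, 2↦2, 3↦1}  →  V:8 E:2  edges: 0-p->1 1-p->2
2. fire R0 via {0↦2, 1↦4, 2↦0, 3↦1}  →  V:7 E:1  edges: 1-p->2
halt: no rule applies after step 2
NF nodes: {0:A, 1:C, 2:A, 5:B, 6:B, 7:B, 8:B}

Answer: 7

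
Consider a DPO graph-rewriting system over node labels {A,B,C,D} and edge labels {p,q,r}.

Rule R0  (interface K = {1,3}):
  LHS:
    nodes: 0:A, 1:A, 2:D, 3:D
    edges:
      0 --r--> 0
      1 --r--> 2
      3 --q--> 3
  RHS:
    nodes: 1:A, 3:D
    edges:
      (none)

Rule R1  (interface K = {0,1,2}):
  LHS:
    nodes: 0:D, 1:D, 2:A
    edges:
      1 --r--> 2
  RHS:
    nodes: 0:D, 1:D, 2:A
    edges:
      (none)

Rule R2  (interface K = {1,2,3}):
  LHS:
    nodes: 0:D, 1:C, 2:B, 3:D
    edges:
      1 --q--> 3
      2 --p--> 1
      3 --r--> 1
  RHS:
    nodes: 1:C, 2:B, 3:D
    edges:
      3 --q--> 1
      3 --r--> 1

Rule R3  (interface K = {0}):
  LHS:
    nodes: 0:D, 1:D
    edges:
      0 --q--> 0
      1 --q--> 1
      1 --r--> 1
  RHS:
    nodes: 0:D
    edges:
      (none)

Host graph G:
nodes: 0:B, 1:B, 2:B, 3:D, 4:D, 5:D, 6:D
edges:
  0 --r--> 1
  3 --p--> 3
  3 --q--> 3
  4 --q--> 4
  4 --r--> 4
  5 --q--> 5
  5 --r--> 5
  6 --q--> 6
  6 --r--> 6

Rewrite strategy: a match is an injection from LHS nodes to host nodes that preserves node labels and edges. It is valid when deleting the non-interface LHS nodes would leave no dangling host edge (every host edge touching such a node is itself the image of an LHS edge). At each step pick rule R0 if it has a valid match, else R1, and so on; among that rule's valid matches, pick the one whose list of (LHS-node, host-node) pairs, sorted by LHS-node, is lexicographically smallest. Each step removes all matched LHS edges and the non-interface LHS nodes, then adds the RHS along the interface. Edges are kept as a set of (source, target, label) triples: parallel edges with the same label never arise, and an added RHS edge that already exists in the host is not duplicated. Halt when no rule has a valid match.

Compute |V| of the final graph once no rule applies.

Answer: 5

Derivation:
[0] host  ⇒  7 nodes, 9 edges  {0-r->1 3-p->3 3-q->3 4-q->4 4-r->4 5-q->5 5-r->5 6-q->6 6-r->6}
[1] R3 @ {0↦3, 1↦4}  ⇒  6 nodes, 6 edges  {0-r->1 3-p->3 5-q->5 5-r->5 6-q->6 6-r->6}
[2] R3 @ {0↦5, 1↦6}  ⇒  5 nodes, 3 edges  {0-r->1 3-p->3 5-r->5}
halt: no rule applies after step 2
NF nodes: {0:B, 1:B, 2:B, 3:D, 5:D}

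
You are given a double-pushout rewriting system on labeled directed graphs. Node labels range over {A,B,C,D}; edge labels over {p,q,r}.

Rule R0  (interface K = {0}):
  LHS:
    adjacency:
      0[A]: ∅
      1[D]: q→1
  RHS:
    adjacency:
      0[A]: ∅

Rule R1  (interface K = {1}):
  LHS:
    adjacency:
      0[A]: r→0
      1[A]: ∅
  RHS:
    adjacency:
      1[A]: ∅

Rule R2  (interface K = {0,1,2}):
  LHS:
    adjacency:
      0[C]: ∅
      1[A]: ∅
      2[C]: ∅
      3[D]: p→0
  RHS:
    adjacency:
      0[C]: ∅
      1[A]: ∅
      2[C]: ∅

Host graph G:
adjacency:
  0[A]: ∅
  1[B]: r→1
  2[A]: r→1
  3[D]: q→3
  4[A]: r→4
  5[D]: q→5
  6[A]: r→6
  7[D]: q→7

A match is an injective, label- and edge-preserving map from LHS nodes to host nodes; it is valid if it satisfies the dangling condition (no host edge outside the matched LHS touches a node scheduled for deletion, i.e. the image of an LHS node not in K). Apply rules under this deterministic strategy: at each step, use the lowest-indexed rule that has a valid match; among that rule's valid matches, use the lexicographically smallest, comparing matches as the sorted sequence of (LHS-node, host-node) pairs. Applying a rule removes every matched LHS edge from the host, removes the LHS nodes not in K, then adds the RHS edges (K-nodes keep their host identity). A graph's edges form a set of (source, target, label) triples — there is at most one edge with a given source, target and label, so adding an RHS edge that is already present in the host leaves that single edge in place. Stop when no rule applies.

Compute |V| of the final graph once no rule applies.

Answer: 3

Steps:
[0] host  ⇒  8 nodes, 7 edges  {1-r->1 2-r->1 3-q->3 4-r->4 5-q->5 6-r->6 7-q->7}
[1] R0 @ {0↦0, 1↦3}  ⇒  7 nodes, 6 edges  {1-r->1 2-r->1 4-r->4 5-q->5 6-r->6 7-q->7}
[2] R0 @ {0↦0, 1↦5}  ⇒  6 nodes, 5 edges  {1-r->1 2-r->1 4-r->4 6-r->6 7-q->7}
[3] R0 @ {0↦0, 1↦7}  ⇒  5 nodes, 4 edges  {1-r->1 2-r->1 4-r->4 6-r->6}
[4] R1 @ {0↦4, 1↦0}  ⇒  4 nodes, 3 edges  {1-r->1 2-r->1 6-r->6}
[5] R1 @ {0↦6, 1↦0}  ⇒  3 nodes, 2 edges  {1-r->1 2-r->1}
final graph: no rule applies after step 5
NF nodes: {0:A, 1:B, 2:A}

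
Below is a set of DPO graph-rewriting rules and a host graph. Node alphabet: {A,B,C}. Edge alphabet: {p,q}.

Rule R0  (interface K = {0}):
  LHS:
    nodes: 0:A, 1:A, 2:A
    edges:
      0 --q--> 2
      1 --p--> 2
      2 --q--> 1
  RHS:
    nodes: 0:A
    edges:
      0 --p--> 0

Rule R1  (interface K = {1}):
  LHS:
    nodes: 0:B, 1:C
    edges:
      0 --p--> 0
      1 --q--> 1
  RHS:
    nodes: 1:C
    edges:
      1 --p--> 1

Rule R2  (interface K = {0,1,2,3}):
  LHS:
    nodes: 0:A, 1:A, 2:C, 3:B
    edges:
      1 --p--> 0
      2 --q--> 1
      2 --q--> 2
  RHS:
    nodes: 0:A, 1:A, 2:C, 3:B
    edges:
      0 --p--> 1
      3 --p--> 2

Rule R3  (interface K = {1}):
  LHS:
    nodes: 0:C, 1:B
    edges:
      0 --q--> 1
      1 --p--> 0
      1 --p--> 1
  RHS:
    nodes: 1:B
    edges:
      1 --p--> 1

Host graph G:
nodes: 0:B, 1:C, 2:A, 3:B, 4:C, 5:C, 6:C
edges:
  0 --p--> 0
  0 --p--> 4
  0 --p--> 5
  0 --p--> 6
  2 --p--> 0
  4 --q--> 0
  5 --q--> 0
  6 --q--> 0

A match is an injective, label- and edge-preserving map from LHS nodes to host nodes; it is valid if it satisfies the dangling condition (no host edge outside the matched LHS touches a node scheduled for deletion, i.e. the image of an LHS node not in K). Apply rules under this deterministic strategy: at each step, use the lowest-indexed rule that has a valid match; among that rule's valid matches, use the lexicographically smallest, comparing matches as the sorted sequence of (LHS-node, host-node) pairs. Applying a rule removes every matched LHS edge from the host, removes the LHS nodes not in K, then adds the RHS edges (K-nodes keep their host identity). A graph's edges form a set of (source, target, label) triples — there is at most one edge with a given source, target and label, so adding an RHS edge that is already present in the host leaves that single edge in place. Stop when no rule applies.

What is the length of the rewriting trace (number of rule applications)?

Answer: 3

Steps:
initial: |V|=7 |E|=8  E = 0-p->0 0-p->4 0-p->5 0-p->6 2-p->0 4-q->0 5-q->0 6-q->0
step 1: apply R3 at {0↦4, 1↦0}  → |V|=6 |E|=6  E = 0-p->0 0-p->5 0-p->6 2-p->0 5-q->0 6-q->0
step 2: apply R3 at {0↦5, 1↦0}  → |V|=5 |E|=4  E = 0-p->0 0-p->6 2-p->0 6-q->0
step 3: apply R3 at {0↦6, 1↦0}  → |V|=4 |E|=2  E = 0-p->0 2-p->0
normal form: no rule applies after step 3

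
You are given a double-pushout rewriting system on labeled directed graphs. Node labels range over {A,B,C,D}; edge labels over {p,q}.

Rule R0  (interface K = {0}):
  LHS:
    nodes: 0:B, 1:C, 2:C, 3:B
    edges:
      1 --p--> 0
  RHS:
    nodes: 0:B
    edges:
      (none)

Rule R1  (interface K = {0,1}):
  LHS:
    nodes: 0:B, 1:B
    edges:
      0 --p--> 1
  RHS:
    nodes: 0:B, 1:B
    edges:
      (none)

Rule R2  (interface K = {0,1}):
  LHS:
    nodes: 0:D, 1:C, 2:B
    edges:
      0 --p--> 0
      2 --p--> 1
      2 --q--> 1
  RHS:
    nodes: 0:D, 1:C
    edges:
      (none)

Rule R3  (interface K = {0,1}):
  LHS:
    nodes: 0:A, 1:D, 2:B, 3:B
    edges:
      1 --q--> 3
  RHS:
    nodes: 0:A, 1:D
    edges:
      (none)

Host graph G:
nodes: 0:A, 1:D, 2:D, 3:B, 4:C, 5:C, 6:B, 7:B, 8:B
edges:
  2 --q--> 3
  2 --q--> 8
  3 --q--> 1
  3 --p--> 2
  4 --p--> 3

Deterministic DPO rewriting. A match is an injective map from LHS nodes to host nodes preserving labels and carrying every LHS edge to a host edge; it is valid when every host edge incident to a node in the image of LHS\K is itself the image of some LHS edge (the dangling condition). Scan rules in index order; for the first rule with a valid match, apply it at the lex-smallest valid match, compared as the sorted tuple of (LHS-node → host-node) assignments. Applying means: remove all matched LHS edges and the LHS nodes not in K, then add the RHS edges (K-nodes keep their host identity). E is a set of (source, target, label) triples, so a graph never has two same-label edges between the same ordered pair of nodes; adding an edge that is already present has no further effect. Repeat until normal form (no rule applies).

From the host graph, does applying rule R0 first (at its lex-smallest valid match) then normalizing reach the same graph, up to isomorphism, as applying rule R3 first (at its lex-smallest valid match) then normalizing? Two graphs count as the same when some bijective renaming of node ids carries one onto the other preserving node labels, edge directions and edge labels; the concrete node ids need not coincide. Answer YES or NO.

Answer: YES

Derivation:
branch R0-first: apply at {0↦3, 1↦4, 2↦5, 3↦6} → |E|=4, then 1 more step(s) → NF |V|=4 |E|=3 V={0:A, 1:D, 2:D, 3:B} E=2-q->3 3-q->1 3-p->2
branch R3-first: apply at {0↦0, 1↦2, 2↦6, 3↦8} → |E|=4, then 1 more step(s) → NF |V|=4 |E|=3 V={0:A, 1:D, 2:D, 3:B} E=2-q->3 3-q->1 3-p->2
graphs isomorphic (equal up to label-preserving node renaming)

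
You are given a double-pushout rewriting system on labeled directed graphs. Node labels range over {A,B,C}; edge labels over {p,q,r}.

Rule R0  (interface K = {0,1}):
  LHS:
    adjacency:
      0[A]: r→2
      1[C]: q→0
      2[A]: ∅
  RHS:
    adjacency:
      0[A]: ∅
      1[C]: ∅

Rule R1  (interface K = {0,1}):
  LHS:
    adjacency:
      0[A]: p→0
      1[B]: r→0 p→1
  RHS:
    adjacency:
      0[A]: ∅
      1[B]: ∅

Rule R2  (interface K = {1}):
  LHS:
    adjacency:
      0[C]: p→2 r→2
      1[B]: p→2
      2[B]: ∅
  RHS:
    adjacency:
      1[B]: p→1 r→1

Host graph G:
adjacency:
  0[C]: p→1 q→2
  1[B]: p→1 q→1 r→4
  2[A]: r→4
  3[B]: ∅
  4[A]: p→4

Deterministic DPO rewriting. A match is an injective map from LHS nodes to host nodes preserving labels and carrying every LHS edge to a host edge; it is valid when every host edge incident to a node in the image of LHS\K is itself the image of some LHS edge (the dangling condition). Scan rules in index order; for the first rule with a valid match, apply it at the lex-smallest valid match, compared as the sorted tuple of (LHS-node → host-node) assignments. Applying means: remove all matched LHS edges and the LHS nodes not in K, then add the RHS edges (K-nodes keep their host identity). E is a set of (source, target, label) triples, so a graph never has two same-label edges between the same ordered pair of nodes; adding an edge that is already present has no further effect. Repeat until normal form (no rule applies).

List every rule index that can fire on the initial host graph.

Answer: [R1]

Rewrite trace:
R0: no valid match — 1 raw match, all fail dangling condition
R1: 1 valid match — {0↦4, 1↦1}
R2: no valid match — LHS pattern not found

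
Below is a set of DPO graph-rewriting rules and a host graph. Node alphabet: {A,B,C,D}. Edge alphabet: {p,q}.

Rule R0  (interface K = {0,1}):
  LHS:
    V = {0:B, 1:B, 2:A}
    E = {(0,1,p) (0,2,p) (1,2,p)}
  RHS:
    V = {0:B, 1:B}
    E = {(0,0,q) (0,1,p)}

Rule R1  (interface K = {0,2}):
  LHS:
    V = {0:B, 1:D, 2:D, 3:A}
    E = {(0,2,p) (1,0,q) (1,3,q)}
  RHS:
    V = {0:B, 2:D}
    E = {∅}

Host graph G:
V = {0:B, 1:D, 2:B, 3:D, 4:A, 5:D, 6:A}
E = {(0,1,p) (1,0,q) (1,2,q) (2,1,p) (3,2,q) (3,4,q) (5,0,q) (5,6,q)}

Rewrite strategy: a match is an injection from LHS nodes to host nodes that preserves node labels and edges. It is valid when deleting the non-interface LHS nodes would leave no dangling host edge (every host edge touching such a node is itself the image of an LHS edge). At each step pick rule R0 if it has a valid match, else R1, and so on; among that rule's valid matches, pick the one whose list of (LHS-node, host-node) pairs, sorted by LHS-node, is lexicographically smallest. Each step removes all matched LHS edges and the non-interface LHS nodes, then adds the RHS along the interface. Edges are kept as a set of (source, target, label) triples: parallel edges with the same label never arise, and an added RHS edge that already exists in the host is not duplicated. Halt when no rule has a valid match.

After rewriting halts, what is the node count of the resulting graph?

start.  V:7 E:8  edges: 0-p->1 1-q->0 1-q->2 2-p->1 3-q->2 3-q->4 5-q->0 5-q->6
1. fire R1 via {0↦0, 1↦5, 2↦1, 3↦6}  →  V:5 E:5  edges: 1-q->0 1-q->2 2-p->1 3-q->2 3-q->4
2. fire R1 via {0↦2, 1↦3, 2↦1, 3↦4}  →  V:3 E:2  edges: 1-q->0 1-q->2
halt: no rule applies after step 2
NF nodes: {0:B, 1:D, 2:B}

Answer: 3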